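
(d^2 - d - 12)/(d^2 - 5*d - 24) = (d - 4)/(d - 8)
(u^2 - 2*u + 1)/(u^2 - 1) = (u - 1)/(u + 1)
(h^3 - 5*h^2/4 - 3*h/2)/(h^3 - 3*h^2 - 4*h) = (-4*h^2 + 5*h + 6)/(4*(-h^2 + 3*h + 4))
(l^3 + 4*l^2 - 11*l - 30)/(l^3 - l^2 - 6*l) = (l + 5)/l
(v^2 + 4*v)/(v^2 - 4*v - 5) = v*(v + 4)/(v^2 - 4*v - 5)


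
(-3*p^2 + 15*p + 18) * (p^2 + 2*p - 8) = -3*p^4 + 9*p^3 + 72*p^2 - 84*p - 144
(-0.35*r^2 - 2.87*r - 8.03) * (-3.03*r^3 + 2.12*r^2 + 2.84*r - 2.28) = 1.0605*r^5 + 7.9541*r^4 + 17.2525*r^3 - 24.3764*r^2 - 16.2616*r + 18.3084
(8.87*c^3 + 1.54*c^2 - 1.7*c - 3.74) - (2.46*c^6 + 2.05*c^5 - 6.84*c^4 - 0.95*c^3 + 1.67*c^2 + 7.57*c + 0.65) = -2.46*c^6 - 2.05*c^5 + 6.84*c^4 + 9.82*c^3 - 0.13*c^2 - 9.27*c - 4.39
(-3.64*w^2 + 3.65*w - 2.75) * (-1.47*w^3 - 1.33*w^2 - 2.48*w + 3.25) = 5.3508*w^5 - 0.524299999999999*w^4 + 8.2152*w^3 - 17.2245*w^2 + 18.6825*w - 8.9375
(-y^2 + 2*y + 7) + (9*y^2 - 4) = 8*y^2 + 2*y + 3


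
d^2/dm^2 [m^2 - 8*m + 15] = 2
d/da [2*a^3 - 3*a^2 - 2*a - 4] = 6*a^2 - 6*a - 2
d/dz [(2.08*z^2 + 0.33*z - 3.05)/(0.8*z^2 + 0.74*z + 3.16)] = (1.2752*z^2 + 18.0256*z + 3.2998)/(0.64*z^4 + 1.184*z^3 + 5.6036*z^2 + 4.6768*z + 9.9856)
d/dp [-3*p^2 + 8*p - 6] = 8 - 6*p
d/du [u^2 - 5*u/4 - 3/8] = 2*u - 5/4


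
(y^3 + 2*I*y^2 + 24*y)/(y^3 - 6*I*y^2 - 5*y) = (y^2 + 2*I*y + 24)/(y^2 - 6*I*y - 5)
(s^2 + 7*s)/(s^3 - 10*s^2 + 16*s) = (s + 7)/(s^2 - 10*s + 16)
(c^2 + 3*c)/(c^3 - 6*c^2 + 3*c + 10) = c*(c + 3)/(c^3 - 6*c^2 + 3*c + 10)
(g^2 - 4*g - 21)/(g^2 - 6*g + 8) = (g^2 - 4*g - 21)/(g^2 - 6*g + 8)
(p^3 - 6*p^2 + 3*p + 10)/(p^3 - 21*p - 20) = (p - 2)/(p + 4)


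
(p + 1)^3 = p^3 + 3*p^2 + 3*p + 1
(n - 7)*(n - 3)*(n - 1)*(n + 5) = n^4 - 6*n^3 - 24*n^2 + 134*n - 105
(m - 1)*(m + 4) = m^2 + 3*m - 4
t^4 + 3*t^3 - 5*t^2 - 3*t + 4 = (t - 1)^2*(t + 1)*(t + 4)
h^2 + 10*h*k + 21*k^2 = (h + 3*k)*(h + 7*k)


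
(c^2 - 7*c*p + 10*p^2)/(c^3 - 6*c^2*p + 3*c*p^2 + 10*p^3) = 1/(c + p)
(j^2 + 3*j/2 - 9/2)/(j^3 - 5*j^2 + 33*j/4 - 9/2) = 2*(j + 3)/(2*j^2 - 7*j + 6)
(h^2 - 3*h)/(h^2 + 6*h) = (h - 3)/(h + 6)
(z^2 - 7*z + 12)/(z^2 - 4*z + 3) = (z - 4)/(z - 1)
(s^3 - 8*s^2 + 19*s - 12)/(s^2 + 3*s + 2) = (s^3 - 8*s^2 + 19*s - 12)/(s^2 + 3*s + 2)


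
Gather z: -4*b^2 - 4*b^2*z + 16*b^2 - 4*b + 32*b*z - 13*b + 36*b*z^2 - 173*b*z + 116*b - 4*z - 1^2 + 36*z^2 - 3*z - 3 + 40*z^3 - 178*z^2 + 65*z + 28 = 12*b^2 + 99*b + 40*z^3 + z^2*(36*b - 142) + z*(-4*b^2 - 141*b + 58) + 24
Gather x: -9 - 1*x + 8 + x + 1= 0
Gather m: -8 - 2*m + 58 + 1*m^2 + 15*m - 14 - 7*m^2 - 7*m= -6*m^2 + 6*m + 36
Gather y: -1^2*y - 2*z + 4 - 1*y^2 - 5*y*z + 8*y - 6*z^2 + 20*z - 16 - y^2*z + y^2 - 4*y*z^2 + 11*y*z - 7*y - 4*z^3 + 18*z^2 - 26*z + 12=-y^2*z + y*(-4*z^2 + 6*z) - 4*z^3 + 12*z^2 - 8*z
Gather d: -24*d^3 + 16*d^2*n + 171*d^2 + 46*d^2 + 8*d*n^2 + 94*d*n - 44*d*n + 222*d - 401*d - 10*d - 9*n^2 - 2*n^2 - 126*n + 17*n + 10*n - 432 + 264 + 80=-24*d^3 + d^2*(16*n + 217) + d*(8*n^2 + 50*n - 189) - 11*n^2 - 99*n - 88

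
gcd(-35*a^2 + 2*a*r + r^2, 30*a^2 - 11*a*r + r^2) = -5*a + r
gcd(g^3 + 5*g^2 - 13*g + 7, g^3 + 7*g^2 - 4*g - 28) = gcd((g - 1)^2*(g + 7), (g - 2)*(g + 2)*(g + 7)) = g + 7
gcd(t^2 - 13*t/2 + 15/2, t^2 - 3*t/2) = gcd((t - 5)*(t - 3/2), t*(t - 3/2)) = t - 3/2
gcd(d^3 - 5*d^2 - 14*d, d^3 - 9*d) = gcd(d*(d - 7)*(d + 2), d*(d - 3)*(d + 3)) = d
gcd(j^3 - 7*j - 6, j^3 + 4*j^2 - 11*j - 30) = j^2 - j - 6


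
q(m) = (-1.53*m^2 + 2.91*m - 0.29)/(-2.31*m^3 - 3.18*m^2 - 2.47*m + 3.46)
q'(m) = (2.91 - 3.06*m)/(-2.31*m^3 - 3.18*m^2 - 2.47*m + 3.46) + (-1.53*m^2 + 2.91*m - 0.29)*(6.93*m^2 + 6.36*m + 2.47)/(-2.31*m^3 - 3.18*m^2 - 2.47*m + 3.46)^2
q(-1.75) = -0.97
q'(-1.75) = -0.37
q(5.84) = 0.06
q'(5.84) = -0.00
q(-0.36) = -0.38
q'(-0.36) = 0.89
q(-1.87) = -0.92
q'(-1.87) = -0.41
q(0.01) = -0.08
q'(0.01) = 0.78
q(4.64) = 0.06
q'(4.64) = -0.00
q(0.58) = 1.74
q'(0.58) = 31.41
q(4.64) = 0.06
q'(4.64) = -0.00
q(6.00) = 0.06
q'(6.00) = -0.00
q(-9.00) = -0.10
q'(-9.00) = -0.02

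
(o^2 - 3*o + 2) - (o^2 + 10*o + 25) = -13*o - 23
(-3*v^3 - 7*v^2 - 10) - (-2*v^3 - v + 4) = -v^3 - 7*v^2 + v - 14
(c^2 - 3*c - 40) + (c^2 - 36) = 2*c^2 - 3*c - 76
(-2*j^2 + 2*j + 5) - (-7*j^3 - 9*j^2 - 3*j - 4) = 7*j^3 + 7*j^2 + 5*j + 9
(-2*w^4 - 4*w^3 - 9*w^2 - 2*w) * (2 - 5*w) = 10*w^5 + 16*w^4 + 37*w^3 - 8*w^2 - 4*w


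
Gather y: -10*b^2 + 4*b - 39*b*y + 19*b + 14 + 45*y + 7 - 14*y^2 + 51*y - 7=-10*b^2 + 23*b - 14*y^2 + y*(96 - 39*b) + 14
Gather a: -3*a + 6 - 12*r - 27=-3*a - 12*r - 21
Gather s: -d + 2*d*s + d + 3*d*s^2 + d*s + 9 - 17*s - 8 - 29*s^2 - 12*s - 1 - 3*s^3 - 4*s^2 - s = -3*s^3 + s^2*(3*d - 33) + s*(3*d - 30)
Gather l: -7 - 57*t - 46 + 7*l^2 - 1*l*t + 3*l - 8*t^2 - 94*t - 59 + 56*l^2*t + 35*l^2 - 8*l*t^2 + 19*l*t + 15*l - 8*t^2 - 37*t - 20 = l^2*(56*t + 42) + l*(-8*t^2 + 18*t + 18) - 16*t^2 - 188*t - 132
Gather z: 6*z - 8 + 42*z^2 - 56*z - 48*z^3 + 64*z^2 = -48*z^3 + 106*z^2 - 50*z - 8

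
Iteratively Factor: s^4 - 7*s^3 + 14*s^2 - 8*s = (s - 4)*(s^3 - 3*s^2 + 2*s) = (s - 4)*(s - 2)*(s^2 - s) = (s - 4)*(s - 2)*(s - 1)*(s)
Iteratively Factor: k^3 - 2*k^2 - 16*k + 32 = (k + 4)*(k^2 - 6*k + 8) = (k - 4)*(k + 4)*(k - 2)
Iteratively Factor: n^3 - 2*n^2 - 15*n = (n + 3)*(n^2 - 5*n) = (n - 5)*(n + 3)*(n)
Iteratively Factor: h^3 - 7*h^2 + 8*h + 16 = (h - 4)*(h^2 - 3*h - 4) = (h - 4)^2*(h + 1)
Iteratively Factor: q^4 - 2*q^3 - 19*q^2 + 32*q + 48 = (q - 3)*(q^3 + q^2 - 16*q - 16) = (q - 3)*(q + 4)*(q^2 - 3*q - 4) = (q - 3)*(q + 1)*(q + 4)*(q - 4)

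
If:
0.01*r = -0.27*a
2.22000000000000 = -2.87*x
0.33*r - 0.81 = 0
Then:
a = -0.09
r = 2.45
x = -0.77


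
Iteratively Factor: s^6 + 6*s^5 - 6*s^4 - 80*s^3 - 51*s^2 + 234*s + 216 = (s + 1)*(s^5 + 5*s^4 - 11*s^3 - 69*s^2 + 18*s + 216) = (s + 1)*(s + 4)*(s^4 + s^3 - 15*s^2 - 9*s + 54) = (s + 1)*(s + 3)*(s + 4)*(s^3 - 2*s^2 - 9*s + 18) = (s - 2)*(s + 1)*(s + 3)*(s + 4)*(s^2 - 9) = (s - 3)*(s - 2)*(s + 1)*(s + 3)*(s + 4)*(s + 3)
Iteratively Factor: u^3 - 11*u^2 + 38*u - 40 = (u - 2)*(u^2 - 9*u + 20) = (u - 5)*(u - 2)*(u - 4)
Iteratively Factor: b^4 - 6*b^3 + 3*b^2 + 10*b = (b)*(b^3 - 6*b^2 + 3*b + 10) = b*(b - 5)*(b^2 - b - 2) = b*(b - 5)*(b - 2)*(b + 1)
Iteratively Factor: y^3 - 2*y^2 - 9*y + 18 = (y - 2)*(y^2 - 9) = (y - 2)*(y + 3)*(y - 3)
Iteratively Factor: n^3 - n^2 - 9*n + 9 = (n - 3)*(n^2 + 2*n - 3) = (n - 3)*(n + 3)*(n - 1)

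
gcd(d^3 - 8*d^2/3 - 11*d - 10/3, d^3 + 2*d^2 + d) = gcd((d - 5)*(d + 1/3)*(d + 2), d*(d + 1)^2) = 1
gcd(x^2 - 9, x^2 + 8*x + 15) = x + 3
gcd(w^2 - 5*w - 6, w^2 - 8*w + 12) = w - 6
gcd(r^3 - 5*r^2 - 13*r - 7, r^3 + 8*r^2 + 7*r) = r + 1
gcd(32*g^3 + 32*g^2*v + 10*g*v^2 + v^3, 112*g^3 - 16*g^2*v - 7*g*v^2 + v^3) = 4*g + v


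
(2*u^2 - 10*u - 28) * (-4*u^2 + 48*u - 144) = -8*u^4 + 136*u^3 - 656*u^2 + 96*u + 4032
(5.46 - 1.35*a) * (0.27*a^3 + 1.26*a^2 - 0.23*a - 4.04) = -0.3645*a^4 - 0.2268*a^3 + 7.1901*a^2 + 4.1982*a - 22.0584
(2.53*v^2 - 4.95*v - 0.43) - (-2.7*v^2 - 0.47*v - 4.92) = 5.23*v^2 - 4.48*v + 4.49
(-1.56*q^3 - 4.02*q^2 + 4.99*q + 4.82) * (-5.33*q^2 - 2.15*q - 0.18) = 8.3148*q^5 + 24.7806*q^4 - 17.6729*q^3 - 35.6955*q^2 - 11.2612*q - 0.8676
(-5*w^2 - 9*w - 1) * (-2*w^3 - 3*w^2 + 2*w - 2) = 10*w^5 + 33*w^4 + 19*w^3 - 5*w^2 + 16*w + 2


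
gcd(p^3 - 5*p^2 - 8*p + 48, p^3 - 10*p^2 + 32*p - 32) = p^2 - 8*p + 16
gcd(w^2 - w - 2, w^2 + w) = w + 1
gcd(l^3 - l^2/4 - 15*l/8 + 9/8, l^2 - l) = l - 1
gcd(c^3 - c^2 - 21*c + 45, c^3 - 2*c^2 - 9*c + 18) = c - 3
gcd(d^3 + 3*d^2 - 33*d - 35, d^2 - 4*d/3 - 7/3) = d + 1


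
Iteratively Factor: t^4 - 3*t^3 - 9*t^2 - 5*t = (t)*(t^3 - 3*t^2 - 9*t - 5) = t*(t + 1)*(t^2 - 4*t - 5) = t*(t + 1)^2*(t - 5)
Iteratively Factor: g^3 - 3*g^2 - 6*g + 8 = (g + 2)*(g^2 - 5*g + 4) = (g - 4)*(g + 2)*(g - 1)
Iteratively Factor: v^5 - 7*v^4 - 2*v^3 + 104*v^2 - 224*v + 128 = (v + 4)*(v^4 - 11*v^3 + 42*v^2 - 64*v + 32) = (v - 1)*(v + 4)*(v^3 - 10*v^2 + 32*v - 32) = (v - 4)*(v - 1)*(v + 4)*(v^2 - 6*v + 8) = (v - 4)*(v - 2)*(v - 1)*(v + 4)*(v - 4)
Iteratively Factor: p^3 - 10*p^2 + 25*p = (p)*(p^2 - 10*p + 25) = p*(p - 5)*(p - 5)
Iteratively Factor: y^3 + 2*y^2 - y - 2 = (y + 2)*(y^2 - 1) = (y - 1)*(y + 2)*(y + 1)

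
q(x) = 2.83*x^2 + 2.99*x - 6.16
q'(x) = 5.66*x + 2.99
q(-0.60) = -6.94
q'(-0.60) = -0.41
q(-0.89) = -6.58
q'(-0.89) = -2.05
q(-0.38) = -6.89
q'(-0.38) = 0.84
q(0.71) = -2.61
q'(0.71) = 7.01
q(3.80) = 46.07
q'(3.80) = 24.50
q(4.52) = 65.17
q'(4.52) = 28.57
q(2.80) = 24.40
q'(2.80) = 18.84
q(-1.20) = -5.67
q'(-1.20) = -3.80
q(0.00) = -6.16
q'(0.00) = 2.99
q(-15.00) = 585.74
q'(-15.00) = -81.91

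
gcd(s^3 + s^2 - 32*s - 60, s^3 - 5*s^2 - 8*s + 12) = s^2 - 4*s - 12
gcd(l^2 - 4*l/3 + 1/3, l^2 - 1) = l - 1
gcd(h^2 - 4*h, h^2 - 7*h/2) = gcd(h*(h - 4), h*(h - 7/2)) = h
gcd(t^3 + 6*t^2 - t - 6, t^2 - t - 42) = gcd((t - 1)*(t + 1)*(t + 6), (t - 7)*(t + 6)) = t + 6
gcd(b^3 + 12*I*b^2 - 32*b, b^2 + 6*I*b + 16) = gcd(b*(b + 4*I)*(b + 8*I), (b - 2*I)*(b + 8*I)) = b + 8*I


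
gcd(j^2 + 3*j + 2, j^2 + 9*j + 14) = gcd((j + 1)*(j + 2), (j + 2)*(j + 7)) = j + 2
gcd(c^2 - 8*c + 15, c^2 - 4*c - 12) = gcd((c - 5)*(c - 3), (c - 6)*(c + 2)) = 1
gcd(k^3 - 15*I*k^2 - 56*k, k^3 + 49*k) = k^2 - 7*I*k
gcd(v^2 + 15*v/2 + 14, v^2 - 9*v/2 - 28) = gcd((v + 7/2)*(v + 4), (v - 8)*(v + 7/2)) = v + 7/2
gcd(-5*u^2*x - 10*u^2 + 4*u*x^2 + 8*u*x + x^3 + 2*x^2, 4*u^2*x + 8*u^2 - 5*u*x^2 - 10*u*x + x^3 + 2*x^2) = -u*x - 2*u + x^2 + 2*x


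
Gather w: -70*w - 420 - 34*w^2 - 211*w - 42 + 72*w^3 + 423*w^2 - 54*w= 72*w^3 + 389*w^2 - 335*w - 462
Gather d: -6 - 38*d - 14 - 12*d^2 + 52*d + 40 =-12*d^2 + 14*d + 20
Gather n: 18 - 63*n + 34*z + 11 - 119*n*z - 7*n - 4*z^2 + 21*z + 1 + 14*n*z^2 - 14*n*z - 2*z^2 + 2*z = n*(14*z^2 - 133*z - 70) - 6*z^2 + 57*z + 30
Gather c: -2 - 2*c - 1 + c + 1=-c - 2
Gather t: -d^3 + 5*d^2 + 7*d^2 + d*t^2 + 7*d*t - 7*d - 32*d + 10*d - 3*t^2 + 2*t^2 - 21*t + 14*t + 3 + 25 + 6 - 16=-d^3 + 12*d^2 - 29*d + t^2*(d - 1) + t*(7*d - 7) + 18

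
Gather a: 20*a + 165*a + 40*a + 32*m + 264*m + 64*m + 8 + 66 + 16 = 225*a + 360*m + 90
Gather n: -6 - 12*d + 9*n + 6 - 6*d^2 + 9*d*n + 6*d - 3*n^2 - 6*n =-6*d^2 - 6*d - 3*n^2 + n*(9*d + 3)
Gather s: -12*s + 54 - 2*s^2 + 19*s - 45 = -2*s^2 + 7*s + 9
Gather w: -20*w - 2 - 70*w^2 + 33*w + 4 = -70*w^2 + 13*w + 2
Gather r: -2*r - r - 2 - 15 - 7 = -3*r - 24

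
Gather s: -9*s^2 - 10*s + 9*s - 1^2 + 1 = -9*s^2 - s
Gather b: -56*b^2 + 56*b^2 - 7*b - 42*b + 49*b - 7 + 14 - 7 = 0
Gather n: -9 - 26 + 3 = -32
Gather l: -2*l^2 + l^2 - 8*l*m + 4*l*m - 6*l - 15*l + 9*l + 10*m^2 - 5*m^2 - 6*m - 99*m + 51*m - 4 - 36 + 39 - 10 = -l^2 + l*(-4*m - 12) + 5*m^2 - 54*m - 11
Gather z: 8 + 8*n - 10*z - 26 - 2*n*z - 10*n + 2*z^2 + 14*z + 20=-2*n + 2*z^2 + z*(4 - 2*n) + 2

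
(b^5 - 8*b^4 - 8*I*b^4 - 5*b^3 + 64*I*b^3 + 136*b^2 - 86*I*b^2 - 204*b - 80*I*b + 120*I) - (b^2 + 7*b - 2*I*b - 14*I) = b^5 - 8*b^4 - 8*I*b^4 - 5*b^3 + 64*I*b^3 + 135*b^2 - 86*I*b^2 - 211*b - 78*I*b + 134*I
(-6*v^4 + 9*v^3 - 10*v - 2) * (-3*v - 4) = 18*v^5 - 3*v^4 - 36*v^3 + 30*v^2 + 46*v + 8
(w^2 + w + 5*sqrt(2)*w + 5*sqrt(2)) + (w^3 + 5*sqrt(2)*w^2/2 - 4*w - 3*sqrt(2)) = w^3 + w^2 + 5*sqrt(2)*w^2/2 - 3*w + 5*sqrt(2)*w + 2*sqrt(2)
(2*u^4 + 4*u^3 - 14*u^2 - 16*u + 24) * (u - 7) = 2*u^5 - 10*u^4 - 42*u^3 + 82*u^2 + 136*u - 168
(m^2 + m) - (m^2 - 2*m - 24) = 3*m + 24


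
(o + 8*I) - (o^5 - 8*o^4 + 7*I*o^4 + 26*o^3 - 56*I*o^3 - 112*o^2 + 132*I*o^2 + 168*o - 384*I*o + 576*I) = -o^5 + 8*o^4 - 7*I*o^4 - 26*o^3 + 56*I*o^3 + 112*o^2 - 132*I*o^2 - 167*o + 384*I*o - 568*I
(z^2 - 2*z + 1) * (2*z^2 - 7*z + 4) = 2*z^4 - 11*z^3 + 20*z^2 - 15*z + 4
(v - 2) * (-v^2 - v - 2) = -v^3 + v^2 + 4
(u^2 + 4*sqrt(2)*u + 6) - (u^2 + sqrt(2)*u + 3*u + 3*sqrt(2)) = -3*u + 3*sqrt(2)*u - 3*sqrt(2) + 6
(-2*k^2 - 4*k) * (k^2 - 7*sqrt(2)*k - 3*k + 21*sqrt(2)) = -2*k^4 + 2*k^3 + 14*sqrt(2)*k^3 - 14*sqrt(2)*k^2 + 12*k^2 - 84*sqrt(2)*k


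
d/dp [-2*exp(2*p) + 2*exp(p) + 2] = (2 - 4*exp(p))*exp(p)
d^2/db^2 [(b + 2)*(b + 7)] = 2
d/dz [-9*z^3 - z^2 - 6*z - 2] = -27*z^2 - 2*z - 6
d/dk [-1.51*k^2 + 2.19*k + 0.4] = 2.19 - 3.02*k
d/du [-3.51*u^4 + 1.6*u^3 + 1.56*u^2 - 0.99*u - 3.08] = -14.04*u^3 + 4.8*u^2 + 3.12*u - 0.99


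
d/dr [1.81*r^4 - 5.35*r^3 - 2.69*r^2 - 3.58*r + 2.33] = 7.24*r^3 - 16.05*r^2 - 5.38*r - 3.58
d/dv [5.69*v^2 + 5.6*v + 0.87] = 11.38*v + 5.6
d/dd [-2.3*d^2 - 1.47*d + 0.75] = -4.6*d - 1.47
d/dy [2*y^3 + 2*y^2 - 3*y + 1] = 6*y^2 + 4*y - 3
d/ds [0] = 0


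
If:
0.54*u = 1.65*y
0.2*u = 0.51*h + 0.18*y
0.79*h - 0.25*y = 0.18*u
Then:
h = 0.00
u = 0.00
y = 0.00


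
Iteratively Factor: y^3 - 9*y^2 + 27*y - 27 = (y - 3)*(y^2 - 6*y + 9) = (y - 3)^2*(y - 3)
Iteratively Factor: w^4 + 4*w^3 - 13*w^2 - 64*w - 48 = (w + 4)*(w^3 - 13*w - 12) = (w + 1)*(w + 4)*(w^2 - w - 12) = (w - 4)*(w + 1)*(w + 4)*(w + 3)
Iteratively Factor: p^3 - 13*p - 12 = (p - 4)*(p^2 + 4*p + 3) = (p - 4)*(p + 3)*(p + 1)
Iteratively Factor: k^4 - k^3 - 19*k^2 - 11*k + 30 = (k - 1)*(k^3 - 19*k - 30) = (k - 1)*(k + 2)*(k^2 - 2*k - 15) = (k - 1)*(k + 2)*(k + 3)*(k - 5)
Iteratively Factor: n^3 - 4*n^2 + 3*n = (n - 3)*(n^2 - n) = (n - 3)*(n - 1)*(n)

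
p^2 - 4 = (p - 2)*(p + 2)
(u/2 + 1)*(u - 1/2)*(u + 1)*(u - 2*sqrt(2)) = u^4/2 - sqrt(2)*u^3 + 5*u^3/4 - 5*sqrt(2)*u^2/2 + u^2/4 - sqrt(2)*u/2 - u/2 + sqrt(2)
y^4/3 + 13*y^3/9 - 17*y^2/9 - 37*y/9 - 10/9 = (y/3 + 1/3)*(y - 2)*(y + 1/3)*(y + 5)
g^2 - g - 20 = (g - 5)*(g + 4)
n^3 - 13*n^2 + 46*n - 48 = (n - 8)*(n - 3)*(n - 2)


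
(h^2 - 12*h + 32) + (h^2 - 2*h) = 2*h^2 - 14*h + 32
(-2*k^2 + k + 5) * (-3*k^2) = 6*k^4 - 3*k^3 - 15*k^2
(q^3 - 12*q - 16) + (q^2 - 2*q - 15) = q^3 + q^2 - 14*q - 31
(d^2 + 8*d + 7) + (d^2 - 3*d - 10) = 2*d^2 + 5*d - 3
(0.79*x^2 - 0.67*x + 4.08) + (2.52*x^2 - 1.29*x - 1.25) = 3.31*x^2 - 1.96*x + 2.83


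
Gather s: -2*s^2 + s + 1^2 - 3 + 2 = -2*s^2 + s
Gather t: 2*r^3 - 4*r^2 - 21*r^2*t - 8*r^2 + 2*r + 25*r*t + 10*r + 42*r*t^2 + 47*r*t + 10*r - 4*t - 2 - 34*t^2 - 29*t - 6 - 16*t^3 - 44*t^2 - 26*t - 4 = 2*r^3 - 12*r^2 + 22*r - 16*t^3 + t^2*(42*r - 78) + t*(-21*r^2 + 72*r - 59) - 12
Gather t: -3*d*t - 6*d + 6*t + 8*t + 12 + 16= -6*d + t*(14 - 3*d) + 28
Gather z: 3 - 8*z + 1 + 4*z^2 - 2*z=4*z^2 - 10*z + 4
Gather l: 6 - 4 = 2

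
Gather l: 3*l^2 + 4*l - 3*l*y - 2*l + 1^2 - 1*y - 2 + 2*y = 3*l^2 + l*(2 - 3*y) + y - 1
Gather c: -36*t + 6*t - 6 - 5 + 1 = -30*t - 10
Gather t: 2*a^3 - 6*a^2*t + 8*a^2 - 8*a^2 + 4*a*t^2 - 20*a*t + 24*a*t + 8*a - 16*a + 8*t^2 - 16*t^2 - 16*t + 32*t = 2*a^3 - 8*a + t^2*(4*a - 8) + t*(-6*a^2 + 4*a + 16)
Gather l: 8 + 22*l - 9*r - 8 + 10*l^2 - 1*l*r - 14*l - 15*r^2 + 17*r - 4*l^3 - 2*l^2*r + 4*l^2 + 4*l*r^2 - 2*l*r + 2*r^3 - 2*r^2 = -4*l^3 + l^2*(14 - 2*r) + l*(4*r^2 - 3*r + 8) + 2*r^3 - 17*r^2 + 8*r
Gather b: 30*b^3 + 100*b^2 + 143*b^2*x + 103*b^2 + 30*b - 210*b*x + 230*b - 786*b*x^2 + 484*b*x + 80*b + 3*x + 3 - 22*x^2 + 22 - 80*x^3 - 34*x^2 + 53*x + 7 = 30*b^3 + b^2*(143*x + 203) + b*(-786*x^2 + 274*x + 340) - 80*x^3 - 56*x^2 + 56*x + 32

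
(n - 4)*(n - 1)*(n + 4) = n^3 - n^2 - 16*n + 16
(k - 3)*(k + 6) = k^2 + 3*k - 18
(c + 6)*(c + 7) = c^2 + 13*c + 42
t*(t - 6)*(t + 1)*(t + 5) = t^4 - 31*t^2 - 30*t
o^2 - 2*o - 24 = (o - 6)*(o + 4)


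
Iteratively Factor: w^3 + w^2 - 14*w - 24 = (w + 3)*(w^2 - 2*w - 8) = (w + 2)*(w + 3)*(w - 4)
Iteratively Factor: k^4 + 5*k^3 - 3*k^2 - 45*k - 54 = (k + 3)*(k^3 + 2*k^2 - 9*k - 18) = (k + 3)^2*(k^2 - k - 6) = (k - 3)*(k + 3)^2*(k + 2)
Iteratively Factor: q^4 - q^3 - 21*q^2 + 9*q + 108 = (q + 3)*(q^3 - 4*q^2 - 9*q + 36) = (q - 3)*(q + 3)*(q^2 - q - 12) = (q - 3)*(q + 3)^2*(q - 4)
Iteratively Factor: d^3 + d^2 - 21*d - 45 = (d + 3)*(d^2 - 2*d - 15) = (d - 5)*(d + 3)*(d + 3)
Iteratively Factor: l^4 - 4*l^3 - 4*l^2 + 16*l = (l)*(l^3 - 4*l^2 - 4*l + 16) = l*(l + 2)*(l^2 - 6*l + 8) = l*(l - 2)*(l + 2)*(l - 4)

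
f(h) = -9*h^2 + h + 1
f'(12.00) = -215.00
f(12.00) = -1283.00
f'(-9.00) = 163.00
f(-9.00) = -737.00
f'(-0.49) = 9.82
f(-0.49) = -1.65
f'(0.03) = 0.46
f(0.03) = 1.02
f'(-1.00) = 19.00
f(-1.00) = -9.00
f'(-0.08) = 2.44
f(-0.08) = 0.86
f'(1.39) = -24.02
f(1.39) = -15.00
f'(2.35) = -41.30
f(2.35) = -46.35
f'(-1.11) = 20.98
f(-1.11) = -11.20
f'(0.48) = -7.64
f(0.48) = -0.59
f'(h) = 1 - 18*h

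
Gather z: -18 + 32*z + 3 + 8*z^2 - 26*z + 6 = 8*z^2 + 6*z - 9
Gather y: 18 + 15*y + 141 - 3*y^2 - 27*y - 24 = -3*y^2 - 12*y + 135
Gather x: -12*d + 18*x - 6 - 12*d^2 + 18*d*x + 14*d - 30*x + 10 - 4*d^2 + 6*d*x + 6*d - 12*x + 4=-16*d^2 + 8*d + x*(24*d - 24) + 8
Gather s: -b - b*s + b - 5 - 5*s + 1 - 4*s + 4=s*(-b - 9)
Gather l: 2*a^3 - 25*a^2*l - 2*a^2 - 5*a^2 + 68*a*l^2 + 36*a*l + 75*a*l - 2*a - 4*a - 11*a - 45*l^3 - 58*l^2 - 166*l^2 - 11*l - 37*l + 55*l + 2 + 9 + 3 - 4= 2*a^3 - 7*a^2 - 17*a - 45*l^3 + l^2*(68*a - 224) + l*(-25*a^2 + 111*a + 7) + 10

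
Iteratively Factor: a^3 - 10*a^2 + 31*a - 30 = (a - 3)*(a^2 - 7*a + 10) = (a - 5)*(a - 3)*(a - 2)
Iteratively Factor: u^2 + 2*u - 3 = (u + 3)*(u - 1)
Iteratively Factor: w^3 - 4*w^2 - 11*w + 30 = (w - 5)*(w^2 + w - 6) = (w - 5)*(w - 2)*(w + 3)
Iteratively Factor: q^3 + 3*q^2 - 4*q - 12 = (q + 3)*(q^2 - 4) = (q + 2)*(q + 3)*(q - 2)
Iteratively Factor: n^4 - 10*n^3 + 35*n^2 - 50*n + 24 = (n - 3)*(n^3 - 7*n^2 + 14*n - 8) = (n - 3)*(n - 1)*(n^2 - 6*n + 8) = (n - 4)*(n - 3)*(n - 1)*(n - 2)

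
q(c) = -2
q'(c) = 0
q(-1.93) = -2.00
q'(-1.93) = 0.00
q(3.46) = -2.00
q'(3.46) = 0.00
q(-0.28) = -2.00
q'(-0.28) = 0.00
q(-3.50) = -2.00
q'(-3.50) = 0.00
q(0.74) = -2.00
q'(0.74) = 0.00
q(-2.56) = -2.00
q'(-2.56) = 0.00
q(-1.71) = -2.00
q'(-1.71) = 0.00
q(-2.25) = -2.00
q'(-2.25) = 0.00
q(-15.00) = -2.00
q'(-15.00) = 0.00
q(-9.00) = -2.00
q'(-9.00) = 0.00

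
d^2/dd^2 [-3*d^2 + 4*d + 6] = -6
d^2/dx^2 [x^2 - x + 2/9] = 2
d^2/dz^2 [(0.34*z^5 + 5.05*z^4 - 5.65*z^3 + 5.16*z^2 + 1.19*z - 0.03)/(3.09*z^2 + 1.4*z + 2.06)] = (19.478124*z^7 + 119.96925*z^6 + 178.030848*z^5 + 281.67642*z^4 + 289.744858*z^3 - 39.396882*z^2 - 190.085676*z + 37.194356)/(29.503629*z^6 + 40.10202*z^5 + 77.176458*z^4 + 56.21336*z^3 + 51.450972*z^2 + 17.82312*z + 8.741816)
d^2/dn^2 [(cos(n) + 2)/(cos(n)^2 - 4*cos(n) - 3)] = (9*sin(n)^4*cos(n) + 12*sin(n)^4 - 56*sin(n)^2 + 17*cos(n)/2 - cos(5*n)/2 - 8)/(sin(n)^2 + 4*cos(n) + 2)^3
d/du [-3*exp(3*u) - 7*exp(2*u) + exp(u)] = (-9*exp(2*u) - 14*exp(u) + 1)*exp(u)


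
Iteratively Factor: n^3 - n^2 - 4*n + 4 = (n + 2)*(n^2 - 3*n + 2) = (n - 2)*(n + 2)*(n - 1)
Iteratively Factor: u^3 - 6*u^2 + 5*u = (u - 5)*(u^2 - u) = u*(u - 5)*(u - 1)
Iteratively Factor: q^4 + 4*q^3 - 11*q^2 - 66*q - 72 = (q + 3)*(q^3 + q^2 - 14*q - 24) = (q + 3)^2*(q^2 - 2*q - 8) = (q - 4)*(q + 3)^2*(q + 2)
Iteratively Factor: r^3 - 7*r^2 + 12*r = (r - 3)*(r^2 - 4*r) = r*(r - 3)*(r - 4)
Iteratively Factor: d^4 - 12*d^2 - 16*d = (d)*(d^3 - 12*d - 16) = d*(d + 2)*(d^2 - 2*d - 8) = d*(d - 4)*(d + 2)*(d + 2)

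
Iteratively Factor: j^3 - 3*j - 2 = (j + 1)*(j^2 - j - 2) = (j - 2)*(j + 1)*(j + 1)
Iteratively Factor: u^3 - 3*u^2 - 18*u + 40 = (u + 4)*(u^2 - 7*u + 10) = (u - 5)*(u + 4)*(u - 2)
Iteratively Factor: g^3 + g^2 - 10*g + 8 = (g - 2)*(g^2 + 3*g - 4) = (g - 2)*(g + 4)*(g - 1)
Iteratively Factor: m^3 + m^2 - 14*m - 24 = (m + 2)*(m^2 - m - 12) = (m - 4)*(m + 2)*(m + 3)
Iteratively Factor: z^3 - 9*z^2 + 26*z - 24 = (z - 2)*(z^2 - 7*z + 12) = (z - 3)*(z - 2)*(z - 4)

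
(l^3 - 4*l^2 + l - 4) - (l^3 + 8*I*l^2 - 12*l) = -4*l^2 - 8*I*l^2 + 13*l - 4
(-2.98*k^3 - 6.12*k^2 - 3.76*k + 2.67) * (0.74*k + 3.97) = -2.2052*k^4 - 16.3594*k^3 - 27.0788*k^2 - 12.9514*k + 10.5999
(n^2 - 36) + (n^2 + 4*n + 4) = 2*n^2 + 4*n - 32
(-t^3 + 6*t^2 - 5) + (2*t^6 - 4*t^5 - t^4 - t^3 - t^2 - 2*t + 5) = 2*t^6 - 4*t^5 - t^4 - 2*t^3 + 5*t^2 - 2*t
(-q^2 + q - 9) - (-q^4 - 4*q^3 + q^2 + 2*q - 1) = q^4 + 4*q^3 - 2*q^2 - q - 8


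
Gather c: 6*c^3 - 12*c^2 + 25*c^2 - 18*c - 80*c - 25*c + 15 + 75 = 6*c^3 + 13*c^2 - 123*c + 90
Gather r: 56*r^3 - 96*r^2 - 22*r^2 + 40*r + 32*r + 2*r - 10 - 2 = 56*r^3 - 118*r^2 + 74*r - 12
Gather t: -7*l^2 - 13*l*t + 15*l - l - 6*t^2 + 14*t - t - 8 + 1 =-7*l^2 + 14*l - 6*t^2 + t*(13 - 13*l) - 7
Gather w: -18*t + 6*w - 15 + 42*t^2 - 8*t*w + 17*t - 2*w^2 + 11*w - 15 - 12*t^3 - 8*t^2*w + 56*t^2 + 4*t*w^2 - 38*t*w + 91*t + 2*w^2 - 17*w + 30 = -12*t^3 + 98*t^2 + 4*t*w^2 + 90*t + w*(-8*t^2 - 46*t)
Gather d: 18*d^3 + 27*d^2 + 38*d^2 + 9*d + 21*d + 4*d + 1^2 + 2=18*d^3 + 65*d^2 + 34*d + 3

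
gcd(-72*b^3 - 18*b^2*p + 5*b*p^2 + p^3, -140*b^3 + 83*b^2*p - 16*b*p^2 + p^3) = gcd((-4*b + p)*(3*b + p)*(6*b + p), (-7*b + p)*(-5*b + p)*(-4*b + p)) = -4*b + p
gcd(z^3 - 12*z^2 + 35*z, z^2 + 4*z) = z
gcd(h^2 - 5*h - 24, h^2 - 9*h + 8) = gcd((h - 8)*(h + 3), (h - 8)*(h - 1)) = h - 8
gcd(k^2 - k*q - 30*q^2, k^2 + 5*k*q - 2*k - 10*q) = k + 5*q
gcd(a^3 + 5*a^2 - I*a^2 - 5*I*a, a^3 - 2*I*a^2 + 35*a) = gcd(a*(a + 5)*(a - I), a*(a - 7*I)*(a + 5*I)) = a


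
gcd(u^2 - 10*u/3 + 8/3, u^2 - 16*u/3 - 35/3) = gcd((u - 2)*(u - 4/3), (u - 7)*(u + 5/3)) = 1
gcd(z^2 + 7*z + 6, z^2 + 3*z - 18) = z + 6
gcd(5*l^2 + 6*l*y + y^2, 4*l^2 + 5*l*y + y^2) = l + y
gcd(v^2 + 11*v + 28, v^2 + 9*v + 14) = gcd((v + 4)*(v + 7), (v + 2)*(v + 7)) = v + 7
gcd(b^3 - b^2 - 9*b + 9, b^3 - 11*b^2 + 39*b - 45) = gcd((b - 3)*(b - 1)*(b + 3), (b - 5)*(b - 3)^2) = b - 3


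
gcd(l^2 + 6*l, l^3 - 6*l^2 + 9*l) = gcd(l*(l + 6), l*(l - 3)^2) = l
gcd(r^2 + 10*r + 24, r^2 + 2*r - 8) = r + 4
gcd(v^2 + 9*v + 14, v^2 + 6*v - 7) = v + 7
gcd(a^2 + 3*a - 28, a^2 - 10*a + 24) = a - 4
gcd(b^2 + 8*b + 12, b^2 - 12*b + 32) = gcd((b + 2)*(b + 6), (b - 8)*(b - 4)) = 1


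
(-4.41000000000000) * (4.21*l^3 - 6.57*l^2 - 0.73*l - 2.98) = -18.5661*l^3 + 28.9737*l^2 + 3.2193*l + 13.1418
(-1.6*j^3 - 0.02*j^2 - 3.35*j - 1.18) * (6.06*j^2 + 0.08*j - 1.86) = -9.696*j^5 - 0.2492*j^4 - 17.3266*j^3 - 7.3816*j^2 + 6.1366*j + 2.1948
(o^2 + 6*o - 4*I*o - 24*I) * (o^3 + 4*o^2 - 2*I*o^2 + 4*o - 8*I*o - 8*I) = o^5 + 10*o^4 - 6*I*o^4 + 20*o^3 - 60*I*o^3 - 56*o^2 - 168*I*o^2 - 224*o - 144*I*o - 192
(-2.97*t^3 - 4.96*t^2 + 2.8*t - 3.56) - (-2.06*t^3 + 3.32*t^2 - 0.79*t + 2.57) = -0.91*t^3 - 8.28*t^2 + 3.59*t - 6.13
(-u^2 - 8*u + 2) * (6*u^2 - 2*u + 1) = -6*u^4 - 46*u^3 + 27*u^2 - 12*u + 2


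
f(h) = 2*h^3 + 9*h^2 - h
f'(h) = 6*h^2 + 18*h - 1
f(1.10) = 12.45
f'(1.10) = 26.06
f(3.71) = 222.30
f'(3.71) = 148.36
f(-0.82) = 5.77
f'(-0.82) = -11.73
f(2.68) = 100.46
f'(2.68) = 90.33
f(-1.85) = 19.99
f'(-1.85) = -13.76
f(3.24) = 159.26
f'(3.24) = 120.31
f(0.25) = 0.34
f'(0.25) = 3.88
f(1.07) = 11.68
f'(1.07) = 25.13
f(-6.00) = -102.00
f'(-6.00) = 107.00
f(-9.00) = -720.00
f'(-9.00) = 323.00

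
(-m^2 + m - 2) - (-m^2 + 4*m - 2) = -3*m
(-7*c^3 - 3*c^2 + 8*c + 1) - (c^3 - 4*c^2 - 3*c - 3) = -8*c^3 + c^2 + 11*c + 4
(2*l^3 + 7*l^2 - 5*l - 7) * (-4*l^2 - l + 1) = -8*l^5 - 30*l^4 + 15*l^3 + 40*l^2 + 2*l - 7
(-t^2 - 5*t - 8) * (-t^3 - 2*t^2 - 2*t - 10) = t^5 + 7*t^4 + 20*t^3 + 36*t^2 + 66*t + 80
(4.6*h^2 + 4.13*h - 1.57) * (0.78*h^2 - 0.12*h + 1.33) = 3.588*h^4 + 2.6694*h^3 + 4.3978*h^2 + 5.6813*h - 2.0881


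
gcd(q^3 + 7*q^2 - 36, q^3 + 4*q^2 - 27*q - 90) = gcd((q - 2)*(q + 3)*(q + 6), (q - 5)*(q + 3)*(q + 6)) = q^2 + 9*q + 18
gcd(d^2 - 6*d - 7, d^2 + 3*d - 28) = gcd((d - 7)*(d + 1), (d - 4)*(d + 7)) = 1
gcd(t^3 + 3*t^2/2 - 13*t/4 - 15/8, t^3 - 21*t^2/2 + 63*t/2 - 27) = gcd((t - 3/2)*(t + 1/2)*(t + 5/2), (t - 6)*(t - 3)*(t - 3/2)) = t - 3/2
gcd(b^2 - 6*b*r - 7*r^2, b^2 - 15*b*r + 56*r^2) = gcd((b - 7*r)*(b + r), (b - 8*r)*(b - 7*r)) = -b + 7*r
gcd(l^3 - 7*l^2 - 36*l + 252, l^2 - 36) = l^2 - 36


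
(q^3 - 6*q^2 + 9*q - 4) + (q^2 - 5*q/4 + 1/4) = q^3 - 5*q^2 + 31*q/4 - 15/4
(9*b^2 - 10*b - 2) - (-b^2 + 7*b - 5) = 10*b^2 - 17*b + 3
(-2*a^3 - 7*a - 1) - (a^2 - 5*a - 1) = -2*a^3 - a^2 - 2*a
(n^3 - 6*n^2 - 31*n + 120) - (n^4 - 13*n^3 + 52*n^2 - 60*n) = -n^4 + 14*n^3 - 58*n^2 + 29*n + 120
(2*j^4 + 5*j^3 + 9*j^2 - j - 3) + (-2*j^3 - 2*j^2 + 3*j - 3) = 2*j^4 + 3*j^3 + 7*j^2 + 2*j - 6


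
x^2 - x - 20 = (x - 5)*(x + 4)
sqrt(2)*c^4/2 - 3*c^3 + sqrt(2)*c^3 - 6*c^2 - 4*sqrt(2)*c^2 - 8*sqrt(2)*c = c*(c + 2)*(c - 4*sqrt(2))*(sqrt(2)*c/2 + 1)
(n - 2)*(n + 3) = n^2 + n - 6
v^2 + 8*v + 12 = (v + 2)*(v + 6)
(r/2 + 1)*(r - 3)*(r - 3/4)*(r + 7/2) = r^4/2 + 7*r^3/8 - 91*r^2/16 - 111*r/16 + 63/8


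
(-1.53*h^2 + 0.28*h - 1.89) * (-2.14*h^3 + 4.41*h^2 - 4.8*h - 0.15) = 3.2742*h^5 - 7.3465*h^4 + 12.6234*h^3 - 9.4494*h^2 + 9.03*h + 0.2835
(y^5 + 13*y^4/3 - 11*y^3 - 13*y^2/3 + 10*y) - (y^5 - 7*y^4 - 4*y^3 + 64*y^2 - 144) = 34*y^4/3 - 7*y^3 - 205*y^2/3 + 10*y + 144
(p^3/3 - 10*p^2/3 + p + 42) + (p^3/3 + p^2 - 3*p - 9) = 2*p^3/3 - 7*p^2/3 - 2*p + 33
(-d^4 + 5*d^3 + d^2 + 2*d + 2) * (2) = -2*d^4 + 10*d^3 + 2*d^2 + 4*d + 4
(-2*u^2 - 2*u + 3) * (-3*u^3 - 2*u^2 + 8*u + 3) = 6*u^5 + 10*u^4 - 21*u^3 - 28*u^2 + 18*u + 9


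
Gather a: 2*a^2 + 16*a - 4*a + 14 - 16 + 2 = 2*a^2 + 12*a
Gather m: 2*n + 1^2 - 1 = 2*n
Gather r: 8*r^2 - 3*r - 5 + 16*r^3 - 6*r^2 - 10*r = 16*r^3 + 2*r^2 - 13*r - 5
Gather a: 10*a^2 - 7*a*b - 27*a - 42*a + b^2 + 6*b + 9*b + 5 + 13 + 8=10*a^2 + a*(-7*b - 69) + b^2 + 15*b + 26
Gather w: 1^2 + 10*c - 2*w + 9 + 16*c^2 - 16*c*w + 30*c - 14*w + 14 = 16*c^2 + 40*c + w*(-16*c - 16) + 24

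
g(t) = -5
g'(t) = 0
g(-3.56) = -5.00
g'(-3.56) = 0.00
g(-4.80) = -5.00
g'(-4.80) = 0.00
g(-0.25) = -5.00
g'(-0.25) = 0.00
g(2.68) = -5.00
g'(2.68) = 0.00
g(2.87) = -5.00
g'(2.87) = 0.00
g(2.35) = -5.00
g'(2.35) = 0.00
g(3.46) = -5.00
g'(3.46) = 0.00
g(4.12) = -5.00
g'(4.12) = 0.00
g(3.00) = -5.00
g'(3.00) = 0.00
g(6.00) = -5.00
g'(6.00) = 0.00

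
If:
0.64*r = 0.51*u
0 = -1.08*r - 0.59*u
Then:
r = 0.00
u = 0.00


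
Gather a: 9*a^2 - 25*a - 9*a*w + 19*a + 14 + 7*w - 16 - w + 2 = 9*a^2 + a*(-9*w - 6) + 6*w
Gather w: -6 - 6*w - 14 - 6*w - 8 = -12*w - 28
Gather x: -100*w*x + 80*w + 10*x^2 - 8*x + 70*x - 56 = 80*w + 10*x^2 + x*(62 - 100*w) - 56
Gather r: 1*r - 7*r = -6*r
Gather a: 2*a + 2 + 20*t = 2*a + 20*t + 2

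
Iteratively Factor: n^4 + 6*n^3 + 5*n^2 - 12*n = (n + 4)*(n^3 + 2*n^2 - 3*n) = (n + 3)*(n + 4)*(n^2 - n) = (n - 1)*(n + 3)*(n + 4)*(n)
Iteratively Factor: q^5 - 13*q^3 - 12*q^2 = (q + 1)*(q^4 - q^3 - 12*q^2) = (q - 4)*(q + 1)*(q^3 + 3*q^2) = q*(q - 4)*(q + 1)*(q^2 + 3*q) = q^2*(q - 4)*(q + 1)*(q + 3)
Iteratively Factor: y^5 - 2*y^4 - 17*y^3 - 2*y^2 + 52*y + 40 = (y + 2)*(y^4 - 4*y^3 - 9*y^2 + 16*y + 20) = (y - 2)*(y + 2)*(y^3 - 2*y^2 - 13*y - 10) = (y - 2)*(y + 1)*(y + 2)*(y^2 - 3*y - 10) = (y - 5)*(y - 2)*(y + 1)*(y + 2)*(y + 2)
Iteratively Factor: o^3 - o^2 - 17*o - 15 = (o + 1)*(o^2 - 2*o - 15) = (o + 1)*(o + 3)*(o - 5)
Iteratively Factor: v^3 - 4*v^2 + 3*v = (v)*(v^2 - 4*v + 3) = v*(v - 3)*(v - 1)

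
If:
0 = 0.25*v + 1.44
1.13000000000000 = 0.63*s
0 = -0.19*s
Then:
No Solution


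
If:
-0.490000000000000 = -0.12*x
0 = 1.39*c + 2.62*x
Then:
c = -7.70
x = 4.08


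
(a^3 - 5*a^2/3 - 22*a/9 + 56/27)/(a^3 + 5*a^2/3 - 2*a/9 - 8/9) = (a - 7/3)/(a + 1)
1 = 1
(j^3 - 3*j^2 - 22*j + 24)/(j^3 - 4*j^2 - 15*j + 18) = (j + 4)/(j + 3)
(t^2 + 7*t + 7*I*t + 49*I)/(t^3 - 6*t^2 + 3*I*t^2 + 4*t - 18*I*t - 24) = (t^2 + t*(7 + 7*I) + 49*I)/(t^3 + t^2*(-6 + 3*I) + t*(4 - 18*I) - 24)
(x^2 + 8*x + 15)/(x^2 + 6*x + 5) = (x + 3)/(x + 1)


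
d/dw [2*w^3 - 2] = 6*w^2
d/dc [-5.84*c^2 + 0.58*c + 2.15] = 0.58 - 11.68*c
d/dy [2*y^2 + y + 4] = 4*y + 1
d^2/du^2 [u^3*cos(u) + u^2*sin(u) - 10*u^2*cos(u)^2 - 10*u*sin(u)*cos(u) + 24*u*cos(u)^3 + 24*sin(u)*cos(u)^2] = -u^3*cos(u) - 7*u^2*sin(u) + 20*u^2*cos(2*u) + 60*u*sin(2*u) - 8*u*cos(u) - 54*u*cos(3*u) - 40*sin(u) - 90*sin(3*u) - 30*cos(2*u) - 10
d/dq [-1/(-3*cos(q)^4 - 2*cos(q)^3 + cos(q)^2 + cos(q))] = (12*cos(q)^3 + 6*cos(q)^2 - 2*cos(q) - 1)*sin(q)/((3*cos(q)^3 + 2*cos(q)^2 - cos(q) - 1)^2*cos(q)^2)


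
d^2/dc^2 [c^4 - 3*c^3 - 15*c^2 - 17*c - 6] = 12*c^2 - 18*c - 30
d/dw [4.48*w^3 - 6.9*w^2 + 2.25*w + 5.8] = 13.44*w^2 - 13.8*w + 2.25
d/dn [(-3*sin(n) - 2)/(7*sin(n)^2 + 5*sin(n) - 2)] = (21*sin(n)^2 + 28*sin(n) + 16)*cos(n)/((sin(n) + 1)^2*(7*sin(n) - 2)^2)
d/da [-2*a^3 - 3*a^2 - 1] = 6*a*(-a - 1)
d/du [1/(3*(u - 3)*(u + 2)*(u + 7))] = (-(u - 3)*(u + 2) - (u - 3)*(u + 7) - (u + 2)*(u + 7))/(3*(u - 3)^2*(u + 2)^2*(u + 7)^2)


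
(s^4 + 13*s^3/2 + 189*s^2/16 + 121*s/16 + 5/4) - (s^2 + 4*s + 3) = s^4 + 13*s^3/2 + 173*s^2/16 + 57*s/16 - 7/4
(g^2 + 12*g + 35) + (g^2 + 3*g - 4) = 2*g^2 + 15*g + 31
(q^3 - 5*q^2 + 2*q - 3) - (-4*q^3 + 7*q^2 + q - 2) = 5*q^3 - 12*q^2 + q - 1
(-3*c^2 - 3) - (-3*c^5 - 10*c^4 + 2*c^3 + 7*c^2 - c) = 3*c^5 + 10*c^4 - 2*c^3 - 10*c^2 + c - 3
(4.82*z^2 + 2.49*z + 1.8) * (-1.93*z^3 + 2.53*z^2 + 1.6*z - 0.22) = -9.3026*z^5 + 7.3889*z^4 + 10.5377*z^3 + 7.4776*z^2 + 2.3322*z - 0.396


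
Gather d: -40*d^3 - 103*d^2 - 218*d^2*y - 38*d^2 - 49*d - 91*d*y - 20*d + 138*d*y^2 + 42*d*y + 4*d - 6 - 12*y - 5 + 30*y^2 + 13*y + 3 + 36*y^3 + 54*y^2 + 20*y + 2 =-40*d^3 + d^2*(-218*y - 141) + d*(138*y^2 - 49*y - 65) + 36*y^3 + 84*y^2 + 21*y - 6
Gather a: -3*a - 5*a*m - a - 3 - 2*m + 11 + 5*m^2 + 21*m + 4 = a*(-5*m - 4) + 5*m^2 + 19*m + 12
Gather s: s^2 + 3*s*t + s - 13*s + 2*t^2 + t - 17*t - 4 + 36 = s^2 + s*(3*t - 12) + 2*t^2 - 16*t + 32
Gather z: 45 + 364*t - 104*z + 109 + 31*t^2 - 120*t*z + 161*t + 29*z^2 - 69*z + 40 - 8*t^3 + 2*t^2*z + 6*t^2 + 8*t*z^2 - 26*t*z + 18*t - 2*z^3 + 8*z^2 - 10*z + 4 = -8*t^3 + 37*t^2 + 543*t - 2*z^3 + z^2*(8*t + 37) + z*(2*t^2 - 146*t - 183) + 198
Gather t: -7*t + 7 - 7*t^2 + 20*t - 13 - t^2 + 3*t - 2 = -8*t^2 + 16*t - 8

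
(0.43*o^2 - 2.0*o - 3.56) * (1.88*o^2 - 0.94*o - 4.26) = 0.8084*o^4 - 4.1642*o^3 - 6.6446*o^2 + 11.8664*o + 15.1656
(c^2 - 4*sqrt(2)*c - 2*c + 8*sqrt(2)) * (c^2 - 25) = c^4 - 4*sqrt(2)*c^3 - 2*c^3 - 25*c^2 + 8*sqrt(2)*c^2 + 50*c + 100*sqrt(2)*c - 200*sqrt(2)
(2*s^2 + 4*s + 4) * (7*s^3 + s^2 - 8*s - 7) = 14*s^5 + 30*s^4 + 16*s^3 - 42*s^2 - 60*s - 28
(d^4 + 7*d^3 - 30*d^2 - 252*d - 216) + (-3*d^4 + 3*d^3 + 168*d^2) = -2*d^4 + 10*d^3 + 138*d^2 - 252*d - 216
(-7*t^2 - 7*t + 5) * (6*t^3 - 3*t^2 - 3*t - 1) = -42*t^5 - 21*t^4 + 72*t^3 + 13*t^2 - 8*t - 5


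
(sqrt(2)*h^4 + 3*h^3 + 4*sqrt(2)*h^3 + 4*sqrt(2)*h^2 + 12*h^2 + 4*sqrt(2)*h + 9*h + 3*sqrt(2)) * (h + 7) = sqrt(2)*h^5 + 3*h^4 + 11*sqrt(2)*h^4 + 33*h^3 + 32*sqrt(2)*h^3 + 32*sqrt(2)*h^2 + 93*h^2 + 31*sqrt(2)*h + 63*h + 21*sqrt(2)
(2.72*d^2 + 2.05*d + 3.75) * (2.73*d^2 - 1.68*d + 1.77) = 7.4256*d^4 + 1.0269*d^3 + 11.6079*d^2 - 2.6715*d + 6.6375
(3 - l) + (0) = 3 - l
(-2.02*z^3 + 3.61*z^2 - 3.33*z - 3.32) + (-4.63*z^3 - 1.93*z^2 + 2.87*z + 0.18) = -6.65*z^3 + 1.68*z^2 - 0.46*z - 3.14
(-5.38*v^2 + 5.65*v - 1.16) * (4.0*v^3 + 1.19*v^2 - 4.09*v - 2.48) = -21.52*v^5 + 16.1978*v^4 + 24.0877*v^3 - 11.1465*v^2 - 9.2676*v + 2.8768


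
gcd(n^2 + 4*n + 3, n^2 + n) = n + 1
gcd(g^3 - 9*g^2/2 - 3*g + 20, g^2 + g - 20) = g - 4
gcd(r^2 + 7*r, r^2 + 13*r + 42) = r + 7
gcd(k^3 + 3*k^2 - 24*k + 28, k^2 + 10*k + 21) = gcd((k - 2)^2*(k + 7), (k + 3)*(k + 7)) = k + 7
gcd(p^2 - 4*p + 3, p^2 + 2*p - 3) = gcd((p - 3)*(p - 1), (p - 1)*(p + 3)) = p - 1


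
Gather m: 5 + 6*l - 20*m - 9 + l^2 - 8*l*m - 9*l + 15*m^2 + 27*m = l^2 - 3*l + 15*m^2 + m*(7 - 8*l) - 4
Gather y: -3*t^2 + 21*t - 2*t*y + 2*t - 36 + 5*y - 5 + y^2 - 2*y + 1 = -3*t^2 + 23*t + y^2 + y*(3 - 2*t) - 40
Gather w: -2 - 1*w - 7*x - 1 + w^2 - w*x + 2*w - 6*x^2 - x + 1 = w^2 + w*(1 - x) - 6*x^2 - 8*x - 2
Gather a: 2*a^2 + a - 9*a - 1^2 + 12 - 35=2*a^2 - 8*a - 24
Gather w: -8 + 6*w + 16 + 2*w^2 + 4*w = 2*w^2 + 10*w + 8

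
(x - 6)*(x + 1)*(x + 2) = x^3 - 3*x^2 - 16*x - 12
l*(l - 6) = l^2 - 6*l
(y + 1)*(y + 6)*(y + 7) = y^3 + 14*y^2 + 55*y + 42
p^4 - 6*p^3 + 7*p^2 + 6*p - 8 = (p - 4)*(p - 2)*(p - 1)*(p + 1)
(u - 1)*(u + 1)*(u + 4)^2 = u^4 + 8*u^3 + 15*u^2 - 8*u - 16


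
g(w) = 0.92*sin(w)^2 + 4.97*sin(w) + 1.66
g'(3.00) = -5.18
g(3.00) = 2.38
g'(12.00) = 3.36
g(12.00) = -0.74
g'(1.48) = 0.62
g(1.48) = 7.52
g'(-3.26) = -5.15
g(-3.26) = 2.26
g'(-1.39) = 0.57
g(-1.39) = -2.34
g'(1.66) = -0.61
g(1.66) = 7.52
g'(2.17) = -3.66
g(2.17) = 6.39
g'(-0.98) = 1.92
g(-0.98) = -1.83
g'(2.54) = -4.96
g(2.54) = 4.77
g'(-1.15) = 1.34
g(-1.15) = -2.11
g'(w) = 1.84*sin(w)*cos(w) + 4.97*cos(w) = (1.84*sin(w) + 4.97)*cos(w)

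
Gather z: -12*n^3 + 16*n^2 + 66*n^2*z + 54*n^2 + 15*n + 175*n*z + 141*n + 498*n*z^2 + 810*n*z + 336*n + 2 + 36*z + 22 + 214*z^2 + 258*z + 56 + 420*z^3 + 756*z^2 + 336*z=-12*n^3 + 70*n^2 + 492*n + 420*z^3 + z^2*(498*n + 970) + z*(66*n^2 + 985*n + 630) + 80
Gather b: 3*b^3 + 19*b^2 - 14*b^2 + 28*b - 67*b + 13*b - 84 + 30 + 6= 3*b^3 + 5*b^2 - 26*b - 48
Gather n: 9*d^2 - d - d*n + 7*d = 9*d^2 - d*n + 6*d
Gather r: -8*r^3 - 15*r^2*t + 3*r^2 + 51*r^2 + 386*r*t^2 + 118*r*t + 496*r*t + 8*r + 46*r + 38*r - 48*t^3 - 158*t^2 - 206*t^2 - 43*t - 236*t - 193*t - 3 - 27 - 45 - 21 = -8*r^3 + r^2*(54 - 15*t) + r*(386*t^2 + 614*t + 92) - 48*t^3 - 364*t^2 - 472*t - 96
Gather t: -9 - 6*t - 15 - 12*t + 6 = -18*t - 18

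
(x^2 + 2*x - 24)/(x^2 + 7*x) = (x^2 + 2*x - 24)/(x*(x + 7))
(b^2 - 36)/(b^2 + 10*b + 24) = (b - 6)/(b + 4)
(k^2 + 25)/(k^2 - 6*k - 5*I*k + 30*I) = (k + 5*I)/(k - 6)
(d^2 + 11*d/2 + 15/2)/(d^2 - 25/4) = 2*(d + 3)/(2*d - 5)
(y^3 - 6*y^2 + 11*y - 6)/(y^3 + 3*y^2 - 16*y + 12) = (y - 3)/(y + 6)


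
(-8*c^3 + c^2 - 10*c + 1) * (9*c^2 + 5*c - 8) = -72*c^5 - 31*c^4 - 21*c^3 - 49*c^2 + 85*c - 8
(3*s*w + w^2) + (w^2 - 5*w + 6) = 3*s*w + 2*w^2 - 5*w + 6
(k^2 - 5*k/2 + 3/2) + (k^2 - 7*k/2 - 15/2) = 2*k^2 - 6*k - 6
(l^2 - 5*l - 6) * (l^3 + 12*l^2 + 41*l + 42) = l^5 + 7*l^4 - 25*l^3 - 235*l^2 - 456*l - 252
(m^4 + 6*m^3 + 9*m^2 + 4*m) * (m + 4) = m^5 + 10*m^4 + 33*m^3 + 40*m^2 + 16*m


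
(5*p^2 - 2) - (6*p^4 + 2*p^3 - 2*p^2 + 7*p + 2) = -6*p^4 - 2*p^3 + 7*p^2 - 7*p - 4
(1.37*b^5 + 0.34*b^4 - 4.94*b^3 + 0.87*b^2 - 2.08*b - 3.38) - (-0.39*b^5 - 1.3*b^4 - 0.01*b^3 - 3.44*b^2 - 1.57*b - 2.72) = 1.76*b^5 + 1.64*b^4 - 4.93*b^3 + 4.31*b^2 - 0.51*b - 0.66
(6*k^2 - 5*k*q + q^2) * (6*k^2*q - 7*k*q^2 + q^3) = 36*k^4*q - 72*k^3*q^2 + 47*k^2*q^3 - 12*k*q^4 + q^5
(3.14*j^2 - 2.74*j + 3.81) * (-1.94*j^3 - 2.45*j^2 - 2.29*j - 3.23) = -6.0916*j^5 - 2.3774*j^4 - 7.869*j^3 - 13.2021*j^2 + 0.125300000000001*j - 12.3063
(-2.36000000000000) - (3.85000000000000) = -6.21000000000000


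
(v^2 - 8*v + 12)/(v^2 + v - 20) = (v^2 - 8*v + 12)/(v^2 + v - 20)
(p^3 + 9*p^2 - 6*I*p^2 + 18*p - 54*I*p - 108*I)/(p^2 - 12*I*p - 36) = (p^2 + 9*p + 18)/(p - 6*I)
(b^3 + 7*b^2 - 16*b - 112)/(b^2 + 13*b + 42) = (b^2 - 16)/(b + 6)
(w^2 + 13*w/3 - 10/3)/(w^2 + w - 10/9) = 3*(w + 5)/(3*w + 5)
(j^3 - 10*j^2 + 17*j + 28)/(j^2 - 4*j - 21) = (j^2 - 3*j - 4)/(j + 3)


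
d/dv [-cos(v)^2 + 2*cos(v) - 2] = 2*(cos(v) - 1)*sin(v)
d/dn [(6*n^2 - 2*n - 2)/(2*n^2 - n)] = 2*(-n^2 + 4*n - 1)/(n^2*(4*n^2 - 4*n + 1))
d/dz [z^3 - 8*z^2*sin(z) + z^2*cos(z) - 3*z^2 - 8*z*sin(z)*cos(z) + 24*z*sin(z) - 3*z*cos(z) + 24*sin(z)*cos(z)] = -z^2*sin(z) - 8*z^2*cos(z) + 3*z^2 - 13*z*sin(z) + 26*z*cos(z) - 8*z*cos(2*z) - 6*z + 24*sin(z) - 4*sin(2*z) - 3*cos(z) + 24*cos(2*z)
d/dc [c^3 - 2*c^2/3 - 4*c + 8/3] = 3*c^2 - 4*c/3 - 4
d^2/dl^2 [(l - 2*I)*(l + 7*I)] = 2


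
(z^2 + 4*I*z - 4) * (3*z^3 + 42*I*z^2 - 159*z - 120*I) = 3*z^5 + 54*I*z^4 - 339*z^3 - 924*I*z^2 + 1116*z + 480*I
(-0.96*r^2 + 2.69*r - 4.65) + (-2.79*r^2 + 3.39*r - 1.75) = -3.75*r^2 + 6.08*r - 6.4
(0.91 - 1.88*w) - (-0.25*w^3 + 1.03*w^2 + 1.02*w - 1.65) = 0.25*w^3 - 1.03*w^2 - 2.9*w + 2.56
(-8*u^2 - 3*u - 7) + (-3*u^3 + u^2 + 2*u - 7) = -3*u^3 - 7*u^2 - u - 14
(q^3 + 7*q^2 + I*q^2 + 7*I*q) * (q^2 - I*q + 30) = q^5 + 7*q^4 + 31*q^3 + 217*q^2 + 30*I*q^2 + 210*I*q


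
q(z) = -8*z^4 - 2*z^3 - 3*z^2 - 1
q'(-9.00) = 22896.00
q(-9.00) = -51274.00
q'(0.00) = 0.00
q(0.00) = -1.00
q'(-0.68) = 11.37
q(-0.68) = -3.47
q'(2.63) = -639.41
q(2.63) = -440.88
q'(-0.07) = 0.40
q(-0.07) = -1.01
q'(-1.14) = 46.45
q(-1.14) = -15.45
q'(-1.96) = 229.66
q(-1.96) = -115.53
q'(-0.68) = 11.37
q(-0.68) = -3.47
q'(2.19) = -378.03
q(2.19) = -220.42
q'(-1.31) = 69.50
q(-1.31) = -25.21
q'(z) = -32*z^3 - 6*z^2 - 6*z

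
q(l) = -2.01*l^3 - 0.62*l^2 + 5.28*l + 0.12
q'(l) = -6.03*l^2 - 1.24*l + 5.28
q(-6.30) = 444.84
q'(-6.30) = -226.24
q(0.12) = 0.74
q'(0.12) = 5.04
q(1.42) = 0.61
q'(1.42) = -8.64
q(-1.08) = -3.77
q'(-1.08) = -0.41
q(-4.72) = 172.75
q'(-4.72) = -123.21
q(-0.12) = -0.52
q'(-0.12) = 5.34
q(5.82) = -386.40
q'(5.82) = -206.19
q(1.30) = 1.52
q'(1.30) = -6.52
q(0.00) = 0.12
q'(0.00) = 5.28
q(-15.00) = 6565.17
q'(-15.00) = -1332.87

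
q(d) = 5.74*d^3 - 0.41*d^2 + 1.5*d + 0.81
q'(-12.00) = 2491.02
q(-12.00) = -9994.95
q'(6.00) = 616.50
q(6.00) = 1234.89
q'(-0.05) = 1.58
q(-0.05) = 0.73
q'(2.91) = 144.93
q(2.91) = 143.15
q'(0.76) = 10.82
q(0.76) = 4.23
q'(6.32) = 684.13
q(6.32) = 1442.90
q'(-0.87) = 15.25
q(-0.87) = -4.59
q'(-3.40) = 203.35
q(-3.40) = -234.63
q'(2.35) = 94.67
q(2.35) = 76.56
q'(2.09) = 75.00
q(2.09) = 54.56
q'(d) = 17.22*d^2 - 0.82*d + 1.5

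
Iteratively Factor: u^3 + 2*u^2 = (u)*(u^2 + 2*u) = u^2*(u + 2)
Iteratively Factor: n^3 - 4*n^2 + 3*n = (n)*(n^2 - 4*n + 3) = n*(n - 1)*(n - 3)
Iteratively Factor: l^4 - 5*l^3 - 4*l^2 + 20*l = (l - 5)*(l^3 - 4*l) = (l - 5)*(l - 2)*(l^2 + 2*l) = (l - 5)*(l - 2)*(l + 2)*(l)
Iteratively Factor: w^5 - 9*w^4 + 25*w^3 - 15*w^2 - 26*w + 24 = (w - 2)*(w^4 - 7*w^3 + 11*w^2 + 7*w - 12) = (w - 2)*(w + 1)*(w^3 - 8*w^2 + 19*w - 12) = (w - 4)*(w - 2)*(w + 1)*(w^2 - 4*w + 3) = (w - 4)*(w - 2)*(w - 1)*(w + 1)*(w - 3)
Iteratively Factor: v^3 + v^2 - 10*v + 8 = (v - 1)*(v^2 + 2*v - 8) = (v - 2)*(v - 1)*(v + 4)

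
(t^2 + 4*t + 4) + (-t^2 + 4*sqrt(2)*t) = 4*t + 4*sqrt(2)*t + 4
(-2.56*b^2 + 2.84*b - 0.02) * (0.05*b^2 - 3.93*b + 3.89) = -0.128*b^4 + 10.2028*b^3 - 21.1206*b^2 + 11.1262*b - 0.0778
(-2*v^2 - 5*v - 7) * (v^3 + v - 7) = -2*v^5 - 5*v^4 - 9*v^3 + 9*v^2 + 28*v + 49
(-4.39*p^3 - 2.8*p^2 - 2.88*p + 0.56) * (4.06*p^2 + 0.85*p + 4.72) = -17.8234*p^5 - 15.0995*p^4 - 34.7936*p^3 - 13.3904*p^2 - 13.1176*p + 2.6432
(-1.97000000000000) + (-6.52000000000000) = -8.49000000000000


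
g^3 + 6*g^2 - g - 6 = (g - 1)*(g + 1)*(g + 6)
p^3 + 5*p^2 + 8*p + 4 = (p + 1)*(p + 2)^2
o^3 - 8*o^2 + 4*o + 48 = (o - 6)*(o - 4)*(o + 2)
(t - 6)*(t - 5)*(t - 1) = t^3 - 12*t^2 + 41*t - 30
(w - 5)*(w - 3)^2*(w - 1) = w^4 - 12*w^3 + 50*w^2 - 84*w + 45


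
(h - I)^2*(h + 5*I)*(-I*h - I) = -I*h^4 + 3*h^3 - I*h^3 + 3*h^2 - 9*I*h^2 - 5*h - 9*I*h - 5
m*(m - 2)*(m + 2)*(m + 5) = m^4 + 5*m^3 - 4*m^2 - 20*m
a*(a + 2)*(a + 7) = a^3 + 9*a^2 + 14*a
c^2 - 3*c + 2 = (c - 2)*(c - 1)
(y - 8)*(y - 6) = y^2 - 14*y + 48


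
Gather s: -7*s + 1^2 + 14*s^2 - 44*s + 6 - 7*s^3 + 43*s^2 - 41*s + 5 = -7*s^3 + 57*s^2 - 92*s + 12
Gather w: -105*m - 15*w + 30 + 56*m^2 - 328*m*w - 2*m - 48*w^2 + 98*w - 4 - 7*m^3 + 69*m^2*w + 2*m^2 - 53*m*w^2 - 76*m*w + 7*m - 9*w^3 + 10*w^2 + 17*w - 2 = -7*m^3 + 58*m^2 - 100*m - 9*w^3 + w^2*(-53*m - 38) + w*(69*m^2 - 404*m + 100) + 24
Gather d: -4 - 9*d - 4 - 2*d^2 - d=-2*d^2 - 10*d - 8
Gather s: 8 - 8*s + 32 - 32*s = 40 - 40*s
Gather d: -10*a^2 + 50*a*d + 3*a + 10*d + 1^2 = -10*a^2 + 3*a + d*(50*a + 10) + 1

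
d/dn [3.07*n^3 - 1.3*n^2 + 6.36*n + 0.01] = 9.21*n^2 - 2.6*n + 6.36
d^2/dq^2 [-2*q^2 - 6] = -4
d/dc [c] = 1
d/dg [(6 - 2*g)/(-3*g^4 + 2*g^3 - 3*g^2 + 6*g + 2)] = 2*(3*g^4 - 2*g^3 + 3*g^2 - 6*g - 6*(g - 3)*(2*g^3 - g^2 + g - 1) - 2)/(-3*g^4 + 2*g^3 - 3*g^2 + 6*g + 2)^2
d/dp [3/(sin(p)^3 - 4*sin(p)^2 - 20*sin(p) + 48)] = 3*(-3*sin(p)^2 + 8*sin(p) + 20)*cos(p)/(sin(p)^3 - 4*sin(p)^2 - 20*sin(p) + 48)^2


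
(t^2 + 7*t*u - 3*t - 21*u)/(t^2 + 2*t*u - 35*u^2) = (t - 3)/(t - 5*u)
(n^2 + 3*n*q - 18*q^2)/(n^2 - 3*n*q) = (n + 6*q)/n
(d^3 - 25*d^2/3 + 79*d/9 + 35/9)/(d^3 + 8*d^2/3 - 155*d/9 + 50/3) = (3*d^2 - 20*d - 7)/(3*d^2 + 13*d - 30)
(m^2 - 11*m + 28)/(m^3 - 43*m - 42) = (m - 4)/(m^2 + 7*m + 6)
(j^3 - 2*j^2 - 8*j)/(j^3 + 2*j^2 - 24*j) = (j + 2)/(j + 6)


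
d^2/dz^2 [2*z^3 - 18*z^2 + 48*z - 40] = 12*z - 36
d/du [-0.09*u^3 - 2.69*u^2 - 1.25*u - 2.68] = -0.27*u^2 - 5.38*u - 1.25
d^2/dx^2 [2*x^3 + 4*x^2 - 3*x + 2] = 12*x + 8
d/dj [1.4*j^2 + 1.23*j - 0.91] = 2.8*j + 1.23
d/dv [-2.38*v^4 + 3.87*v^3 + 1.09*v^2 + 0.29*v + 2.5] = -9.52*v^3 + 11.61*v^2 + 2.18*v + 0.29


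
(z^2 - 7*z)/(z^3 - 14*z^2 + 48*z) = (z - 7)/(z^2 - 14*z + 48)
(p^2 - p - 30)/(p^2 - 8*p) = (p^2 - p - 30)/(p*(p - 8))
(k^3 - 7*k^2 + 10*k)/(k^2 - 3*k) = (k^2 - 7*k + 10)/(k - 3)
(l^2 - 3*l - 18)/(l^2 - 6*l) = (l + 3)/l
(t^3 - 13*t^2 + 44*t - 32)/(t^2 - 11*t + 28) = (t^2 - 9*t + 8)/(t - 7)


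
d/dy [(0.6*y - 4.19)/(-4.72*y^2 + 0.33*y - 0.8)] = (2.832*y^2 - 39.5536*y + 0.9027)/(22.2784*y^4 - 3.1152*y^3 + 7.6609*y^2 - 0.528*y + 0.64)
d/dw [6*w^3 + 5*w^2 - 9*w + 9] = 18*w^2 + 10*w - 9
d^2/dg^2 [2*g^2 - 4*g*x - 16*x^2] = 4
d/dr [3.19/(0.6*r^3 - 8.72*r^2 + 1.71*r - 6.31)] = (-5.742*r^2 + 55.6336*r - 5.4549)/(0.6*r^3 - 8.72*r^2 + 1.71*r - 6.31)^2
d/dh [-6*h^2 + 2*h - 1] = 2 - 12*h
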